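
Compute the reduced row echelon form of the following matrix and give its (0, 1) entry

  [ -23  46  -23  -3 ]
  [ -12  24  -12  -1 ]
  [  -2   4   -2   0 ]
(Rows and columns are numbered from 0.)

-2

Multiply R1 by -1/23.
  [   1  -2    1  3/23 ]
  [ -12  24  -12    -1 ]
  [  -2   4   -2     0 ]
Add 12 times R1 to R2.
  [  1  -2   1   3/23 ]
  [  0   0   0  13/23 ]
  [ -2   4  -2      0 ]
Add 2 times R1 to R3.
  [ 1  -2  1   3/23 ]
  [ 0   0  0  13/23 ]
  [ 0   0  0   6/23 ]
Multiply R2 by 23/13.
  [ 1  -2  1  3/23 ]
  [ 0   0  0     1 ]
  [ 0   0  0  6/23 ]
Subtract 6/23 times R2 from R3.
  [ 1  -2  1  3/23 ]
  [ 0   0  0     1 ]
  [ 0   0  0     0 ]
Subtract 3/23 times R2 from R1.
  [ 1  -2  1  0 ]
  [ 0   0  0  1 ]
  [ 0   0  0  0 ]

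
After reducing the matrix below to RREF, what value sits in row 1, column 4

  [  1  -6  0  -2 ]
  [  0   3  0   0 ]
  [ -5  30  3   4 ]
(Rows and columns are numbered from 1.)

-2

R3 := R3 + 5·R1
R2 := 1/3·R2
R3 := 1/3·R3
R1 := R1 + 6·R2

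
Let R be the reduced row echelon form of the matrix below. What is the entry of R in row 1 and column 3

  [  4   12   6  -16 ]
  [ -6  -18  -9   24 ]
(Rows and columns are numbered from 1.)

ρ1 ← 1/4·ρ1
  [  1    3  3/2  -4 ]
  [ -6  -18   -9  24 ]
ρ2 ← ρ2 + 6·ρ1
  [ 1  3  3/2  -4 ]
  [ 0  0    0   0 ]

3/2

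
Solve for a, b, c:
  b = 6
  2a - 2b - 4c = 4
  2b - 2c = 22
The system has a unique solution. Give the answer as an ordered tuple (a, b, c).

(-2, 6, -5)

Form the augmented matrix and row-reduce:
  [ 0   1   0  |   6 ]
  [ 2  -2  -4  |   4 ]
  [ 0   2  -2  |  22 ]
Swap r1 and r2.
  [ 2  -2  -4  |   4 ]
  [ 0   1   0  |   6 ]
  [ 0   2  -2  |  22 ]
Multiply r1 by 1/2.
  [ 1  -1  -2  |   2 ]
  [ 0   1   0  |   6 ]
  [ 0   2  -2  |  22 ]
Subtract 2 times r2 from r3.
  [ 1  -1  -2  |   2 ]
  [ 0   1   0  |   6 ]
  [ 0   0  -2  |  10 ]
Multiply r3 by -1/2.
  [ 1  -1  -2  |   2 ]
  [ 0   1   0  |   6 ]
  [ 0   0   1  |  -5 ]
Add 2 times r3 to r1.
  [ 1  -1  0  |  -8 ]
  [ 0   1  0  |   6 ]
  [ 0   0  1  |  -5 ]
Add r2 to r1.
  [ 1  0  0  |  -2 ]
  [ 0  1  0  |   6 ]
  [ 0  0  1  |  -5 ]
Reading off the last column: a = -2, b = 6, c = -5.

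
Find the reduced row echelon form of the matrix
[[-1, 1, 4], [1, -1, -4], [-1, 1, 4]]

R1 := -1·R1
  [  1  -1  -4 ]
  [  1  -1  -4 ]
  [ -1   1   4 ]
R2 := R2 − R1
  [  1  -1  -4 ]
  [  0   0   0 ]
  [ -1   1   4 ]
R3 := R3 + R1
  [ 1  -1  -4 ]
  [ 0   0   0 ]
  [ 0   0   0 ]

[[1, -1, -4], [0, 0, 0], [0, 0, 0]]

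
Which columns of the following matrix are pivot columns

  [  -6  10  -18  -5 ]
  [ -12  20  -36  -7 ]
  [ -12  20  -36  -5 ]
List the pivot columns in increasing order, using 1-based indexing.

1, 4

Multiply R1 by -1/6.
Add 12 times R1 to R2.
Add 12 times R1 to R3.
Multiply R2 by 1/3.
Subtract 5 times R2 from R3.
Subtract 5/6 times R2 from R1.
Pivot columns are the columns containing a leading 1.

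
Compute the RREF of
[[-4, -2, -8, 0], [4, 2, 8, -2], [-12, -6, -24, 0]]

R1 → -1/4·R1
  [   1  1/2    2   0 ]
  [   4    2    8  -2 ]
  [ -12   -6  -24   0 ]
R2 → R2 − 4·R1
  [   1  1/2    2   0 ]
  [   0    0    0  -2 ]
  [ -12   -6  -24   0 ]
R3 → R3 + 12·R1
  [ 1  1/2  2   0 ]
  [ 0    0  0  -2 ]
  [ 0    0  0   0 ]
R2 → -1/2·R2
  [ 1  1/2  2  0 ]
  [ 0    0  0  1 ]
  [ 0    0  0  0 ]

[[1, 1/2, 2, 0], [0, 0, 0, 1], [0, 0, 0, 0]]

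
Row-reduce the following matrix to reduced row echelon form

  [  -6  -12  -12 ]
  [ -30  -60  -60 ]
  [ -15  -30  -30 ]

r1 ← -1/6·r1
  [   1    2    2 ]
  [ -30  -60  -60 ]
  [ -15  -30  -30 ]
r2 ← r2 + 30·r1
  [   1    2    2 ]
  [   0    0    0 ]
  [ -15  -30  -30 ]
r3 ← r3 + 15·r1
  [ 1  2  2 ]
  [ 0  0  0 ]
  [ 0  0  0 ]

[[1, 2, 2], [0, 0, 0], [0, 0, 0]]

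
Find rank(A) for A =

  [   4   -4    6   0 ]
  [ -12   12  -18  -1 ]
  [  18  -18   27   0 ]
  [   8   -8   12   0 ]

R1 ← 1/4·R1
  [   1   -1  3/2   0 ]
  [ -12   12  -18  -1 ]
  [  18  -18   27   0 ]
  [   8   -8   12   0 ]
R2 ← R2 + 12·R1
  [  1   -1  3/2   0 ]
  [  0    0    0  -1 ]
  [ 18  -18   27   0 ]
  [  8   -8   12   0 ]
R3 ← R3 − 18·R1
  [ 1  -1  3/2   0 ]
  [ 0   0    0  -1 ]
  [ 0   0    0   0 ]
  [ 8  -8   12   0 ]
R4 ← R4 − 8·R1
  [ 1  -1  3/2   0 ]
  [ 0   0    0  -1 ]
  [ 0   0    0   0 ]
  [ 0   0    0   0 ]
R2 ← -1·R2
  [ 1  -1  3/2  0 ]
  [ 0   0    0  1 ]
  [ 0   0    0  0 ]
  [ 0   0    0  0 ]
The reduced form has 2 nonzero rows.

rank = 2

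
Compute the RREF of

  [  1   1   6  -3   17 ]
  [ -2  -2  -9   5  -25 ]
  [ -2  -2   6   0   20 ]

[[1, 1, 0, -1, -1], [0, 0, 1, -1/3, 3], [0, 0, 0, 0, 0]]

ρ2 -> ρ2 + 2·ρ1
  [  1   1  6  -3  17 ]
  [  0   0  3  -1   9 ]
  [ -2  -2  6   0  20 ]
ρ3 -> ρ3 + 2·ρ1
  [ 1  1   6  -3  17 ]
  [ 0  0   3  -1   9 ]
  [ 0  0  18  -6  54 ]
ρ2 -> 1/3·ρ2
  [ 1  1   6    -3  17 ]
  [ 0  0   1  -1/3   3 ]
  [ 0  0  18    -6  54 ]
ρ3 -> ρ3 − 18·ρ2
  [ 1  1  6    -3  17 ]
  [ 0  0  1  -1/3   3 ]
  [ 0  0  0     0   0 ]
ρ1 -> ρ1 − 6·ρ2
  [ 1  1  0    -1  -1 ]
  [ 0  0  1  -1/3   3 ]
  [ 0  0  0     0   0 ]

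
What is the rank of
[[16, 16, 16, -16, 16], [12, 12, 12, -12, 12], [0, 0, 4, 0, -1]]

R1 := 1/16·R1
  [  1   1   1   -1   1 ]
  [ 12  12  12  -12  12 ]
  [  0   0   4    0  -1 ]
R2 := R2 − 12·R1
  [ 1  1  1  -1   1 ]
  [ 0  0  0   0   0 ]
  [ 0  0  4   0  -1 ]
R2 <=> R3
  [ 1  1  1  -1   1 ]
  [ 0  0  4   0  -1 ]
  [ 0  0  0   0   0 ]
R2 := 1/4·R2
  [ 1  1  1  -1     1 ]
  [ 0  0  1   0  -1/4 ]
  [ 0  0  0   0     0 ]
R1 := R1 − R2
  [ 1  1  0  -1   5/4 ]
  [ 0  0  1   0  -1/4 ]
  [ 0  0  0   0     0 ]
The reduced form has 2 nonzero rows.

rank = 2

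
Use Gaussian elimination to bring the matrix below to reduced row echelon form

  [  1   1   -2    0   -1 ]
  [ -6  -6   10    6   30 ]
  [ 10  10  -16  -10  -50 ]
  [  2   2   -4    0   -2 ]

R2 -> R2 + 6·R1
  [  1   1   -2    0   -1 ]
  [  0   0   -2    6   24 ]
  [ 10  10  -16  -10  -50 ]
  [  2   2   -4    0   -2 ]
R3 -> R3 − 10·R1
  [ 1  1  -2    0   -1 ]
  [ 0  0  -2    6   24 ]
  [ 0  0   4  -10  -40 ]
  [ 2  2  -4    0   -2 ]
R4 -> R4 − 2·R1
  [ 1  1  -2    0   -1 ]
  [ 0  0  -2    6   24 ]
  [ 0  0   4  -10  -40 ]
  [ 0  0   0    0    0 ]
R2 -> -1/2·R2
  [ 1  1  -2    0   -1 ]
  [ 0  0   1   -3  -12 ]
  [ 0  0   4  -10  -40 ]
  [ 0  0   0    0    0 ]
R3 -> R3 − 4·R2
  [ 1  1  -2   0   -1 ]
  [ 0  0   1  -3  -12 ]
  [ 0  0   0   2    8 ]
  [ 0  0   0   0    0 ]
R3 -> 1/2·R3
  [ 1  1  -2   0   -1 ]
  [ 0  0   1  -3  -12 ]
  [ 0  0   0   1    4 ]
  [ 0  0   0   0    0 ]
R2 -> R2 + 3·R3
  [ 1  1  -2  0  -1 ]
  [ 0  0   1  0   0 ]
  [ 0  0   0  1   4 ]
  [ 0  0   0  0   0 ]
R1 -> R1 + 2·R2
  [ 1  1  0  0  -1 ]
  [ 0  0  1  0   0 ]
  [ 0  0  0  1   4 ]
  [ 0  0  0  0   0 ]

[[1, 1, 0, 0, -1], [0, 0, 1, 0, 0], [0, 0, 0, 1, 4], [0, 0, 0, 0, 0]]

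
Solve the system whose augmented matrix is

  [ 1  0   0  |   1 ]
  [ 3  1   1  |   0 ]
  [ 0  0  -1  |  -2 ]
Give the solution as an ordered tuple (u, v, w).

Subtract 3 times R1 from R2.
Multiply R3 by -1.
Subtract R3 from R2.
Reading off the last column: u = 1, v = -5, w = 2.

(1, -5, 2)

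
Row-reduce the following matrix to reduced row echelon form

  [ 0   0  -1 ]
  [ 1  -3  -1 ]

r1 ↔ r2
  [ 1  -3  -1 ]
  [ 0   0  -1 ]
r2 -> -1·r2
  [ 1  -3  -1 ]
  [ 0   0   1 ]
r1 -> r1 + r2
  [ 1  -3  0 ]
  [ 0   0  1 ]

[[1, -3, 0], [0, 0, 1]]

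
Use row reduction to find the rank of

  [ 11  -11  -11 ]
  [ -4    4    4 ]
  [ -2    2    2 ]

rank = 1

r1 ← 1/11·r1
  [  1  -1  -1 ]
  [ -4   4   4 ]
  [ -2   2   2 ]
r2 ← r2 + 4·r1
  [  1  -1  -1 ]
  [  0   0   0 ]
  [ -2   2   2 ]
r3 ← r3 + 2·r1
  [ 1  -1  -1 ]
  [ 0   0   0 ]
  [ 0   0   0 ]
The reduced form has 1 nonzero row.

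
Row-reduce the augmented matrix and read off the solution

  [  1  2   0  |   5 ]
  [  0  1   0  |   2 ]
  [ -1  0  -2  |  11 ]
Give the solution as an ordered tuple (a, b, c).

(1, 2, -6)

R3 → R3 + R1
  [ 1  2   0  |   5 ]
  [ 0  1   0  |   2 ]
  [ 0  2  -2  |  16 ]
R3 → R3 − 2·R2
  [ 1  2   0  |   5 ]
  [ 0  1   0  |   2 ]
  [ 0  0  -2  |  12 ]
R3 → -1/2·R3
  [ 1  2  0  |   5 ]
  [ 0  1  0  |   2 ]
  [ 0  0  1  |  -6 ]
R1 → R1 − 2·R2
  [ 1  0  0  |   1 ]
  [ 0  1  0  |   2 ]
  [ 0  0  1  |  -6 ]
Reading off the last column: a = 1, b = 2, c = -6.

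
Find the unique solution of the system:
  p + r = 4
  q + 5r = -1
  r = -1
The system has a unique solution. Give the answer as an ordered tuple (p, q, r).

(5, 4, -1)

Form the augmented matrix and row-reduce:
  [ 1  0  1  |   4 ]
  [ 0  1  5  |  -1 ]
  [ 0  0  1  |  -1 ]
ρ2 -> ρ2 − 5·ρ3
  [ 1  0  1  |   4 ]
  [ 0  1  0  |   4 ]
  [ 0  0  1  |  -1 ]
ρ1 -> ρ1 − ρ3
  [ 1  0  0  |   5 ]
  [ 0  1  0  |   4 ]
  [ 0  0  1  |  -1 ]
Reading off the last column: p = 5, q = 4, r = -1.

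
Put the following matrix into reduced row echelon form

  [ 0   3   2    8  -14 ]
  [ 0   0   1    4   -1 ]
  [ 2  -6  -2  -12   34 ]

[[1, 0, 0, -2, 4], [0, 1, 0, 0, -4], [0, 0, 1, 4, -1]]

R1 ↔ R3
  [ 2  -6  -2  -12   34 ]
  [ 0   0   1    4   -1 ]
  [ 0   3   2    8  -14 ]
R1 → 1/2·R1
  [ 1  -3  -1  -6   17 ]
  [ 0   0   1   4   -1 ]
  [ 0   3   2   8  -14 ]
R2 ↔ R3
  [ 1  -3  -1  -6   17 ]
  [ 0   3   2   8  -14 ]
  [ 0   0   1   4   -1 ]
R2 → 1/3·R2
  [ 1  -3   -1   -6     17 ]
  [ 0   1  2/3  8/3  -14/3 ]
  [ 0   0    1    4     -1 ]
R2 → R2 − 2/3·R3
  [ 1  -3  -1  -6  17 ]
  [ 0   1   0   0  -4 ]
  [ 0   0   1   4  -1 ]
R1 → R1 + R3
  [ 1  -3  0  -2  16 ]
  [ 0   1  0   0  -4 ]
  [ 0   0  1   4  -1 ]
R1 → R1 + 3·R2
  [ 1  0  0  -2   4 ]
  [ 0  1  0   0  -4 ]
  [ 0  0  1   4  -1 ]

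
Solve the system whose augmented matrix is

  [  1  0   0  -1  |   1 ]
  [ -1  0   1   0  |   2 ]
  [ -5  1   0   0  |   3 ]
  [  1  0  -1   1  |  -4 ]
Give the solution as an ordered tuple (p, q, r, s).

r2 -> r2 + r1
  [  1  0   0  -1  |   1 ]
  [  0  0   1  -1  |   3 ]
  [ -5  1   0   0  |   3 ]
  [  1  0  -1   1  |  -4 ]
r3 -> r3 + 5·r1
  [ 1  0   0  -1  |   1 ]
  [ 0  0   1  -1  |   3 ]
  [ 0  1   0  -5  |   8 ]
  [ 1  0  -1   1  |  -4 ]
r4 -> r4 − r1
  [ 1  0   0  -1  |   1 ]
  [ 0  0   1  -1  |   3 ]
  [ 0  1   0  -5  |   8 ]
  [ 0  0  -1   2  |  -5 ]
r2 <-> r3
  [ 1  0   0  -1  |   1 ]
  [ 0  1   0  -5  |   8 ]
  [ 0  0   1  -1  |   3 ]
  [ 0  0  -1   2  |  -5 ]
r4 -> r4 + r3
  [ 1  0  0  -1  |   1 ]
  [ 0  1  0  -5  |   8 ]
  [ 0  0  1  -1  |   3 ]
  [ 0  0  0   1  |  -2 ]
r3 -> r3 + r4
  [ 1  0  0  -1  |   1 ]
  [ 0  1  0  -5  |   8 ]
  [ 0  0  1   0  |   1 ]
  [ 0  0  0   1  |  -2 ]
r2 -> r2 + 5·r4
  [ 1  0  0  -1  |   1 ]
  [ 0  1  0   0  |  -2 ]
  [ 0  0  1   0  |   1 ]
  [ 0  0  0   1  |  -2 ]
r1 -> r1 + r4
  [ 1  0  0  0  |  -1 ]
  [ 0  1  0  0  |  -2 ]
  [ 0  0  1  0  |   1 ]
  [ 0  0  0  1  |  -2 ]
Reading off the last column: p = -1, q = -2, r = 1, s = -2.

(-1, -2, 1, -2)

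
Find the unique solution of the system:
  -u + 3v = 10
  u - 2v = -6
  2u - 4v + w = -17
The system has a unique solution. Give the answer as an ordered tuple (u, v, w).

Form the augmented matrix and row-reduce:
  [ -1   3  0  |   10 ]
  [  1  -2  0  |   -6 ]
  [  2  -4  1  |  -17 ]
R1 -> -1·R1
R2 -> R2 − R1
R3 -> R3 − 2·R1
R3 -> R3 − 2·R2
R1 -> R1 + 3·R2
Reading off the last column: u = 2, v = 4, w = -5.

(2, 4, -5)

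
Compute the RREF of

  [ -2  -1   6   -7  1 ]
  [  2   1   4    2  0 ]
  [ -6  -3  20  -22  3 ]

ρ1 → -1/2·ρ1
  [  1  1/2  -3  7/2  -1/2 ]
  [  2    1   4    2     0 ]
  [ -6   -3  20  -22     3 ]
ρ2 → ρ2 − 2·ρ1
  [  1  1/2  -3  7/2  -1/2 ]
  [  0    0  10   -5     1 ]
  [ -6   -3  20  -22     3 ]
ρ3 → ρ3 + 6·ρ1
  [ 1  1/2  -3  7/2  -1/2 ]
  [ 0    0  10   -5     1 ]
  [ 0    0   2   -1     0 ]
ρ2 → 1/10·ρ2
  [ 1  1/2  -3   7/2  -1/2 ]
  [ 0    0   1  -1/2  1/10 ]
  [ 0    0   2    -1     0 ]
ρ3 → ρ3 − 2·ρ2
  [ 1  1/2  -3   7/2  -1/2 ]
  [ 0    0   1  -1/2  1/10 ]
  [ 0    0   0     0  -1/5 ]
ρ3 → -5·ρ3
  [ 1  1/2  -3   7/2  -1/2 ]
  [ 0    0   1  -1/2  1/10 ]
  [ 0    0   0     0     1 ]
ρ2 → ρ2 − 1/10·ρ3
  [ 1  1/2  -3   7/2  -1/2 ]
  [ 0    0   1  -1/2     0 ]
  [ 0    0   0     0     1 ]
ρ1 → ρ1 + 1/2·ρ3
  [ 1  1/2  -3   7/2  0 ]
  [ 0    0   1  -1/2  0 ]
  [ 0    0   0     0  1 ]
ρ1 → ρ1 + 3·ρ2
  [ 1  1/2  0     2  0 ]
  [ 0    0  1  -1/2  0 ]
  [ 0    0  0     0  1 ]

[[1, 1/2, 0, 2, 0], [0, 0, 1, -1/2, 0], [0, 0, 0, 0, 1]]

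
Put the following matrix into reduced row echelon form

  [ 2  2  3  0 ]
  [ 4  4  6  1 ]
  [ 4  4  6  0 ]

[[1, 1, 3/2, 0], [0, 0, 0, 1], [0, 0, 0, 0]]

ρ1 ← 1/2·ρ1
  [ 1  1  3/2  0 ]
  [ 4  4    6  1 ]
  [ 4  4    6  0 ]
ρ2 ← ρ2 − 4·ρ1
  [ 1  1  3/2  0 ]
  [ 0  0    0  1 ]
  [ 4  4    6  0 ]
ρ3 ← ρ3 − 4·ρ1
  [ 1  1  3/2  0 ]
  [ 0  0    0  1 ]
  [ 0  0    0  0 ]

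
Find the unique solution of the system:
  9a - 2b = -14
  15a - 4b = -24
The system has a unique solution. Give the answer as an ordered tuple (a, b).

Form the augmented matrix and row-reduce:
  [  9  -2  |  -14 ]
  [ 15  -4  |  -24 ]
Multiply ρ1 by 1/9.
Subtract 15 times ρ1 from ρ2.
Multiply ρ2 by -3/2.
Add 2/9 times ρ2 to ρ1.
Reading off the last column: a = -4/3, b = 1.

(-4/3, 1)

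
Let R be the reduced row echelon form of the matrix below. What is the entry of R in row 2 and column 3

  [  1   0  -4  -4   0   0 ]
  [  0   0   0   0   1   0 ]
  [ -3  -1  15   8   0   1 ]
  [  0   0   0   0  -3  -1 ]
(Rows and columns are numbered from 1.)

Add 3 times r1 to r3.
Swap r2 and r3.
Multiply r2 by -1.
Add 3 times r3 to r4.
Multiply r4 by -1.
Add r4 to r2.

-3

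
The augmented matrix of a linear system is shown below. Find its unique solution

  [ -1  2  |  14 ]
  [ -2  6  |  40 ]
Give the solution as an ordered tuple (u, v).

Multiply r1 by -1.
  [  1  -2  |  -14 ]
  [ -2   6  |   40 ]
Add 2 times r1 to r2.
  [ 1  -2  |  -14 ]
  [ 0   2  |   12 ]
Multiply r2 by 1/2.
  [ 1  -2  |  -14 ]
  [ 0   1  |    6 ]
Add 2 times r2 to r1.
  [ 1  0  |  -2 ]
  [ 0  1  |   6 ]
Reading off the last column: u = -2, v = 6.

(-2, 6)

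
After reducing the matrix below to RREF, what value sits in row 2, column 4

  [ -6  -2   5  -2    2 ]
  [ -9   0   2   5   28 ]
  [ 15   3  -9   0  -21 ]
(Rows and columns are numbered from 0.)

-4

R1 → -1/6·R1
  [  1  1/3  -5/6  1/3  -1/3 ]
  [ -9    0     2    5    28 ]
  [ 15    3    -9    0   -21 ]
R2 → R2 + 9·R1
  [  1  1/3   -5/6  1/3  -1/3 ]
  [  0    3  -11/2    8    25 ]
  [ 15    3     -9    0   -21 ]
R3 → R3 − 15·R1
  [ 1  1/3   -5/6  1/3  -1/3 ]
  [ 0    3  -11/2    8    25 ]
  [ 0   -2    7/2   -5   -16 ]
R2 → 1/3·R2
  [ 1  1/3   -5/6  1/3  -1/3 ]
  [ 0    1  -11/6  8/3  25/3 ]
  [ 0   -2    7/2   -5   -16 ]
R3 → R3 + 2·R2
  [ 1  1/3   -5/6  1/3  -1/3 ]
  [ 0    1  -11/6  8/3  25/3 ]
  [ 0    0   -1/6  1/3   2/3 ]
R3 → -6·R3
  [ 1  1/3   -5/6  1/3  -1/3 ]
  [ 0    1  -11/6  8/3  25/3 ]
  [ 0    0      1   -2    -4 ]
R2 → R2 + 11/6·R3
  [ 1  1/3  -5/6  1/3  -1/3 ]
  [ 0    1     0   -1     1 ]
  [ 0    0     1   -2    -4 ]
R1 → R1 + 5/6·R3
  [ 1  1/3  0  -4/3  -11/3 ]
  [ 0    1  0    -1      1 ]
  [ 0    0  1    -2     -4 ]
R1 → R1 − 1/3·R2
  [ 1  0  0  -1  -4 ]
  [ 0  1  0  -1   1 ]
  [ 0  0  1  -2  -4 ]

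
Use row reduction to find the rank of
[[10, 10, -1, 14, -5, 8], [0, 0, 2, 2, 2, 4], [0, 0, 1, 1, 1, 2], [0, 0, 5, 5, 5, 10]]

R1 ← 1/10·R1
  [ 1  1  -1/10  7/5  -1/2  4/5 ]
  [ 0  0      2    2     2    4 ]
  [ 0  0      1    1     1    2 ]
  [ 0  0      5    5     5   10 ]
R2 ← 1/2·R2
  [ 1  1  -1/10  7/5  -1/2  4/5 ]
  [ 0  0      1    1     1    2 ]
  [ 0  0      1    1     1    2 ]
  [ 0  0      5    5     5   10 ]
R3 ← R3 − R2
  [ 1  1  -1/10  7/5  -1/2  4/5 ]
  [ 0  0      1    1     1    2 ]
  [ 0  0      0    0     0    0 ]
  [ 0  0      5    5     5   10 ]
R4 ← R4 − 5·R2
  [ 1  1  -1/10  7/5  -1/2  4/5 ]
  [ 0  0      1    1     1    2 ]
  [ 0  0      0    0     0    0 ]
  [ 0  0      0    0     0    0 ]
R1 ← R1 + 1/10·R2
  [ 1  1  0  3/2  -2/5  1 ]
  [ 0  0  1    1     1  2 ]
  [ 0  0  0    0     0  0 ]
  [ 0  0  0    0     0  0 ]
The reduced form has 2 nonzero rows.

rank = 2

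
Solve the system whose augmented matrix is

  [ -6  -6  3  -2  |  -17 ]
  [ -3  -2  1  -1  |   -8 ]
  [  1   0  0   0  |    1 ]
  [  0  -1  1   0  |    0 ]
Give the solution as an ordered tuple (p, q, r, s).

(1, 1, 1, 4)

R1 → -1/6·R1
  [  1   1  -1/2  1/3  |  17/6 ]
  [ -3  -2     1   -1  |    -8 ]
  [  1   0     0    0  |     1 ]
  [  0  -1     1    0  |     0 ]
R2 → R2 + 3·R1
  [ 1   1  -1/2  1/3  |  17/6 ]
  [ 0   1  -1/2    0  |   1/2 ]
  [ 1   0     0    0  |     1 ]
  [ 0  -1     1    0  |     0 ]
R3 → R3 − R1
  [ 1   1  -1/2   1/3  |   17/6 ]
  [ 0   1  -1/2     0  |    1/2 ]
  [ 0  -1   1/2  -1/3  |  -11/6 ]
  [ 0  -1     1     0  |      0 ]
R3 → R3 + R2
  [ 1   1  -1/2   1/3  |  17/6 ]
  [ 0   1  -1/2     0  |   1/2 ]
  [ 0   0     0  -1/3  |  -4/3 ]
  [ 0  -1     1     0  |     0 ]
R4 → R4 + R2
  [ 1  1  -1/2   1/3  |  17/6 ]
  [ 0  1  -1/2     0  |   1/2 ]
  [ 0  0     0  -1/3  |  -4/3 ]
  [ 0  0   1/2     0  |   1/2 ]
R3 <-> R4
  [ 1  1  -1/2   1/3  |  17/6 ]
  [ 0  1  -1/2     0  |   1/2 ]
  [ 0  0   1/2     0  |   1/2 ]
  [ 0  0     0  -1/3  |  -4/3 ]
R3 → 2·R3
  [ 1  1  -1/2   1/3  |  17/6 ]
  [ 0  1  -1/2     0  |   1/2 ]
  [ 0  0     1     0  |     1 ]
  [ 0  0     0  -1/3  |  -4/3 ]
R4 → -3·R4
  [ 1  1  -1/2  1/3  |  17/6 ]
  [ 0  1  -1/2    0  |   1/2 ]
  [ 0  0     1    0  |     1 ]
  [ 0  0     0    1  |     4 ]
R1 → R1 − 1/3·R4
  [ 1  1  -1/2  0  |  3/2 ]
  [ 0  1  -1/2  0  |  1/2 ]
  [ 0  0     1  0  |    1 ]
  [ 0  0     0  1  |    4 ]
R2 → R2 + 1/2·R3
  [ 1  1  -1/2  0  |  3/2 ]
  [ 0  1     0  0  |    1 ]
  [ 0  0     1  0  |    1 ]
  [ 0  0     0  1  |    4 ]
R1 → R1 + 1/2·R3
  [ 1  1  0  0  |  2 ]
  [ 0  1  0  0  |  1 ]
  [ 0  0  1  0  |  1 ]
  [ 0  0  0  1  |  4 ]
R1 → R1 − R2
  [ 1  0  0  0  |  1 ]
  [ 0  1  0  0  |  1 ]
  [ 0  0  1  0  |  1 ]
  [ 0  0  0  1  |  4 ]
Reading off the last column: p = 1, q = 1, r = 1, s = 4.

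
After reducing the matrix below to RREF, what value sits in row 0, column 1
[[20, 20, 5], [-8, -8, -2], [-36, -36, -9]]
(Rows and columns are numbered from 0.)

1

R1 → 1/20·R1
  [   1    1  1/4 ]
  [  -8   -8   -2 ]
  [ -36  -36   -9 ]
R2 → R2 + 8·R1
  [   1    1  1/4 ]
  [   0    0    0 ]
  [ -36  -36   -9 ]
R3 → R3 + 36·R1
  [ 1  1  1/4 ]
  [ 0  0    0 ]
  [ 0  0    0 ]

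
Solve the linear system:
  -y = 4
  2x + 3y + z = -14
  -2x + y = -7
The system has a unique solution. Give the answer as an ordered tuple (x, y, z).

(3/2, -4, -5)

Form the augmented matrix and row-reduce:
  [  0  -1  0  |    4 ]
  [  2   3  1  |  -14 ]
  [ -2   1  0  |   -7 ]
r1 <-> r2
r1 := 1/2·r1
r3 := r3 + 2·r1
r2 := -1·r2
r3 := r3 − 4·r2
r1 := r1 − 1/2·r3
r1 := r1 − 3/2·r2
Reading off the last column: x = 3/2, y = -4, z = -5.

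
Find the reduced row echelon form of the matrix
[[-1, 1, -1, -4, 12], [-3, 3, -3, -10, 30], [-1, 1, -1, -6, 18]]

[[1, -1, 1, 0, 0], [0, 0, 0, 1, -3], [0, 0, 0, 0, 0]]

Multiply R1 by -1.
  [  1  -1   1    4  -12 ]
  [ -3   3  -3  -10   30 ]
  [ -1   1  -1   -6   18 ]
Add 3 times R1 to R2.
  [  1  -1   1   4  -12 ]
  [  0   0   0   2   -6 ]
  [ -1   1  -1  -6   18 ]
Add R1 to R3.
  [ 1  -1  1   4  -12 ]
  [ 0   0  0   2   -6 ]
  [ 0   0  0  -2    6 ]
Multiply R2 by 1/2.
  [ 1  -1  1   4  -12 ]
  [ 0   0  0   1   -3 ]
  [ 0   0  0  -2    6 ]
Add 2 times R2 to R3.
  [ 1  -1  1  4  -12 ]
  [ 0   0  0  1   -3 ]
  [ 0   0  0  0    0 ]
Subtract 4 times R2 from R1.
  [ 1  -1  1  0   0 ]
  [ 0   0  0  1  -3 ]
  [ 0   0  0  0   0 ]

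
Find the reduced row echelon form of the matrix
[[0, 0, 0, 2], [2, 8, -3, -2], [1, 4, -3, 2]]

[[1, 4, 0, 0], [0, 0, 1, 0], [0, 0, 0, 1]]

R1 ↔ R2
R1 -> 1/2·R1
R3 -> R3 − R1
R2 ↔ R3
R2 -> -2/3·R2
R3 -> 1/2·R3
R2 -> R2 + 2·R3
R1 -> R1 + R3
R1 -> R1 + 3/2·R2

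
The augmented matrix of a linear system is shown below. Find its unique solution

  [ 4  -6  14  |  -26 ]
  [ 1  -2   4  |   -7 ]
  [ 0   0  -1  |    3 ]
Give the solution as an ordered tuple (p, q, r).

(1, -2, -3)

ρ1 -> 1/4·ρ1
ρ2 -> ρ2 − ρ1
ρ2 -> -2·ρ2
ρ3 -> -1·ρ3
ρ2 -> ρ2 + ρ3
ρ1 -> ρ1 − 7/2·ρ3
ρ1 -> ρ1 + 3/2·ρ2
Reading off the last column: p = 1, q = -2, r = -3.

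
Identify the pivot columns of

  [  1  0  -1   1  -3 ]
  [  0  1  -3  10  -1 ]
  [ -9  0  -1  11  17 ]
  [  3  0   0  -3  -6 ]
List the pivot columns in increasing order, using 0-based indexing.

0, 1, 2

Add 9 times ρ1 to ρ3.
  [ 1  0   -1   1   -3 ]
  [ 0  1   -3  10   -1 ]
  [ 0  0  -10  20  -10 ]
  [ 3  0    0  -3   -6 ]
Subtract 3 times ρ1 from ρ4.
  [ 1  0   -1   1   -3 ]
  [ 0  1   -3  10   -1 ]
  [ 0  0  -10  20  -10 ]
  [ 0  0    3  -6    3 ]
Multiply ρ3 by -1/10.
  [ 1  0  -1   1  -3 ]
  [ 0  1  -3  10  -1 ]
  [ 0  0   1  -2   1 ]
  [ 0  0   3  -6   3 ]
Subtract 3 times ρ3 from ρ4.
  [ 1  0  -1   1  -3 ]
  [ 0  1  -3  10  -1 ]
  [ 0  0   1  -2   1 ]
  [ 0  0   0   0   0 ]
Add 3 times ρ3 to ρ2.
  [ 1  0  -1   1  -3 ]
  [ 0  1   0   4   2 ]
  [ 0  0   1  -2   1 ]
  [ 0  0   0   0   0 ]
Add ρ3 to ρ1.
  [ 1  0  0  -1  -2 ]
  [ 0  1  0   4   2 ]
  [ 0  0  1  -2   1 ]
  [ 0  0  0   0   0 ]
Pivot columns are the columns containing a leading 1.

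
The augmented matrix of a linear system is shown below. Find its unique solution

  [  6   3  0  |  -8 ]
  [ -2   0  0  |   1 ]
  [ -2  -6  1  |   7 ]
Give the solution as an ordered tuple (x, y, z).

(-1/2, -5/3, -4)

Multiply ρ1 by 1/6.
  [  1  1/2  0  |  -4/3 ]
  [ -2    0  0  |     1 ]
  [ -2   -6  1  |     7 ]
Add 2 times ρ1 to ρ2.
  [  1  1/2  0  |  -4/3 ]
  [  0    1  0  |  -5/3 ]
  [ -2   -6  1  |     7 ]
Add 2 times ρ1 to ρ3.
  [ 1  1/2  0  |  -4/3 ]
  [ 0    1  0  |  -5/3 ]
  [ 0   -5  1  |  13/3 ]
Add 5 times ρ2 to ρ3.
  [ 1  1/2  0  |  -4/3 ]
  [ 0    1  0  |  -5/3 ]
  [ 0    0  1  |    -4 ]
Subtract 1/2 times ρ2 from ρ1.
  [ 1  0  0  |  -1/2 ]
  [ 0  1  0  |  -5/3 ]
  [ 0  0  1  |    -4 ]
Reading off the last column: x = -1/2, y = -5/3, z = -4.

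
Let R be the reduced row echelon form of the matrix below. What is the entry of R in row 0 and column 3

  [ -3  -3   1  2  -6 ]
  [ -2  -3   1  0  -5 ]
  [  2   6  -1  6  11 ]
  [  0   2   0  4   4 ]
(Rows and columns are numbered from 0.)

Multiply ρ1 by -1/3.
  [  1   1  -1/3  -2/3   2 ]
  [ -2  -3     1     0  -5 ]
  [  2   6    -1     6  11 ]
  [  0   2     0     4   4 ]
Add 2 times ρ1 to ρ2.
  [ 1   1  -1/3  -2/3   2 ]
  [ 0  -1   1/3  -4/3  -1 ]
  [ 2   6    -1     6  11 ]
  [ 0   2     0     4   4 ]
Subtract 2 times ρ1 from ρ3.
  [ 1   1  -1/3  -2/3   2 ]
  [ 0  -1   1/3  -4/3  -1 ]
  [ 0   4  -1/3  22/3   7 ]
  [ 0   2     0     4   4 ]
Multiply ρ2 by -1.
  [ 1  1  -1/3  -2/3  2 ]
  [ 0  1  -1/3   4/3  1 ]
  [ 0  4  -1/3  22/3  7 ]
  [ 0  2     0     4  4 ]
Subtract 4 times ρ2 from ρ3.
  [ 1  1  -1/3  -2/3  2 ]
  [ 0  1  -1/3   4/3  1 ]
  [ 0  0     1     2  3 ]
  [ 0  2     0     4  4 ]
Subtract 2 times ρ2 from ρ4.
  [ 1  1  -1/3  -2/3  2 ]
  [ 0  1  -1/3   4/3  1 ]
  [ 0  0     1     2  3 ]
  [ 0  0   2/3   4/3  2 ]
Subtract 2/3 times ρ3 from ρ4.
  [ 1  1  -1/3  -2/3  2 ]
  [ 0  1  -1/3   4/3  1 ]
  [ 0  0     1     2  3 ]
  [ 0  0     0     0  0 ]
Add 1/3 times ρ3 to ρ2.
  [ 1  1  -1/3  -2/3  2 ]
  [ 0  1     0     2  2 ]
  [ 0  0     1     2  3 ]
  [ 0  0     0     0  0 ]
Add 1/3 times ρ3 to ρ1.
  [ 1  1  0  0  3 ]
  [ 0  1  0  2  2 ]
  [ 0  0  1  2  3 ]
  [ 0  0  0  0  0 ]
Subtract ρ2 from ρ1.
  [ 1  0  0  -2  1 ]
  [ 0  1  0   2  2 ]
  [ 0  0  1   2  3 ]
  [ 0  0  0   0  0 ]

-2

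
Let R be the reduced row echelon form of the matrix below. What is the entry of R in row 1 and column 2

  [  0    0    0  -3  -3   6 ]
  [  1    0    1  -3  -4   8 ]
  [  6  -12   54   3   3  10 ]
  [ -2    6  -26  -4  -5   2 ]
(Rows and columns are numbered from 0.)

r1 ↔ r2
  [  1    0    1  -3  -4   8 ]
  [  0    0    0  -3  -3   6 ]
  [  6  -12   54   3   3  10 ]
  [ -2    6  -26  -4  -5   2 ]
r3 → r3 − 6·r1
  [  1    0    1  -3  -4    8 ]
  [  0    0    0  -3  -3    6 ]
  [  0  -12   48  21  27  -38 ]
  [ -2    6  -26  -4  -5    2 ]
r4 → r4 + 2·r1
  [ 1    0    1   -3   -4    8 ]
  [ 0    0    0   -3   -3    6 ]
  [ 0  -12   48   21   27  -38 ]
  [ 0    6  -24  -10  -13   18 ]
r2 ↔ r3
  [ 1    0    1   -3   -4    8 ]
  [ 0  -12   48   21   27  -38 ]
  [ 0    0    0   -3   -3    6 ]
  [ 0    6  -24  -10  -13   18 ]
r2 → -1/12·r2
  [ 1  0    1    -3    -4     8 ]
  [ 0  1   -4  -7/4  -9/4  19/6 ]
  [ 0  0    0    -3    -3     6 ]
  [ 0  6  -24   -10   -13    18 ]
r4 → r4 − 6·r2
  [ 1  0   1    -3    -4     8 ]
  [ 0  1  -4  -7/4  -9/4  19/6 ]
  [ 0  0   0    -3    -3     6 ]
  [ 0  0   0   1/2   1/2    -1 ]
r3 → -1/3·r3
  [ 1  0   1    -3    -4     8 ]
  [ 0  1  -4  -7/4  -9/4  19/6 ]
  [ 0  0   0     1     1    -2 ]
  [ 0  0   0   1/2   1/2    -1 ]
r4 → r4 − 1/2·r3
  [ 1  0   1    -3    -4     8 ]
  [ 0  1  -4  -7/4  -9/4  19/6 ]
  [ 0  0   0     1     1    -2 ]
  [ 0  0   0     0     0     0 ]
r2 → r2 + 7/4·r3
  [ 1  0   1  -3    -4     8 ]
  [ 0  1  -4   0  -1/2  -1/3 ]
  [ 0  0   0   1     1    -2 ]
  [ 0  0   0   0     0     0 ]
r1 → r1 + 3·r3
  [ 1  0   1  0    -1     2 ]
  [ 0  1  -4  0  -1/2  -1/3 ]
  [ 0  0   0  1     1    -2 ]
  [ 0  0   0  0     0     0 ]

-4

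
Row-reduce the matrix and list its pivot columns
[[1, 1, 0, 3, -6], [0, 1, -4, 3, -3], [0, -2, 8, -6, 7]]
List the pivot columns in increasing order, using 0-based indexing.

R3 := R3 + 2·R2
R2 := R2 + 3·R3
R1 := R1 + 6·R3
R1 := R1 − R2
Pivot columns are the columns containing a leading 1.

0, 1, 4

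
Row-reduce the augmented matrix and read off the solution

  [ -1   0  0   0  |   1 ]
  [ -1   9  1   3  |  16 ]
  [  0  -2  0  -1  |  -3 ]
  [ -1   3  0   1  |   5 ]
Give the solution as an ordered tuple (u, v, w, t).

(-1, 1, 3, 1)

Multiply R1 by -1.
  [  1   0  0   0  |  -1 ]
  [ -1   9  1   3  |  16 ]
  [  0  -2  0  -1  |  -3 ]
  [ -1   3  0   1  |   5 ]
Add R1 to R2.
  [  1   0  0   0  |  -1 ]
  [  0   9  1   3  |  15 ]
  [  0  -2  0  -1  |  -3 ]
  [ -1   3  0   1  |   5 ]
Add R1 to R4.
  [ 1   0  0   0  |  -1 ]
  [ 0   9  1   3  |  15 ]
  [ 0  -2  0  -1  |  -3 ]
  [ 0   3  0   1  |   4 ]
Multiply R2 by 1/9.
  [ 1   0    0    0  |   -1 ]
  [ 0   1  1/9  1/3  |  5/3 ]
  [ 0  -2    0   -1  |   -3 ]
  [ 0   3    0    1  |    4 ]
Add 2 times R2 to R3.
  [ 1  0    0     0  |   -1 ]
  [ 0  1  1/9   1/3  |  5/3 ]
  [ 0  0  2/9  -1/3  |  1/3 ]
  [ 0  3    0     1  |    4 ]
Subtract 3 times R2 from R4.
  [ 1  0     0     0  |   -1 ]
  [ 0  1   1/9   1/3  |  5/3 ]
  [ 0  0   2/9  -1/3  |  1/3 ]
  [ 0  0  -1/3     0  |   -1 ]
Multiply R3 by 9/2.
  [ 1  0     0     0  |   -1 ]
  [ 0  1   1/9   1/3  |  5/3 ]
  [ 0  0     1  -3/2  |  3/2 ]
  [ 0  0  -1/3     0  |   -1 ]
Add 1/3 times R3 to R4.
  [ 1  0    0     0  |    -1 ]
  [ 0  1  1/9   1/3  |   5/3 ]
  [ 0  0    1  -3/2  |   3/2 ]
  [ 0  0    0  -1/2  |  -1/2 ]
Multiply R4 by -2.
  [ 1  0    0     0  |   -1 ]
  [ 0  1  1/9   1/3  |  5/3 ]
  [ 0  0    1  -3/2  |  3/2 ]
  [ 0  0    0     1  |    1 ]
Add 3/2 times R4 to R3.
  [ 1  0    0    0  |   -1 ]
  [ 0  1  1/9  1/3  |  5/3 ]
  [ 0  0    1    0  |    3 ]
  [ 0  0    0    1  |    1 ]
Subtract 1/3 times R4 from R2.
  [ 1  0    0  0  |   -1 ]
  [ 0  1  1/9  0  |  4/3 ]
  [ 0  0    1  0  |    3 ]
  [ 0  0    0  1  |    1 ]
Subtract 1/9 times R3 from R2.
  [ 1  0  0  0  |  -1 ]
  [ 0  1  0  0  |   1 ]
  [ 0  0  1  0  |   3 ]
  [ 0  0  0  1  |   1 ]
Reading off the last column: u = -1, v = 1, w = 3, t = 1.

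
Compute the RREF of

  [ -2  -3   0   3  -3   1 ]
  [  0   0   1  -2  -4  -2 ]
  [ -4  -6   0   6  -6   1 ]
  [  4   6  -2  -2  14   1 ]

ρ1 := -1/2·ρ1
  [  1  3/2   0  -3/2  3/2  -1/2 ]
  [  0    0   1    -2   -4    -2 ]
  [ -4   -6   0     6   -6     1 ]
  [  4    6  -2    -2   14     1 ]
ρ3 := ρ3 + 4·ρ1
  [ 1  3/2   0  -3/2  3/2  -1/2 ]
  [ 0    0   1    -2   -4    -2 ]
  [ 0    0   0     0    0    -1 ]
  [ 4    6  -2    -2   14     1 ]
ρ4 := ρ4 − 4·ρ1
  [ 1  3/2   0  -3/2  3/2  -1/2 ]
  [ 0    0   1    -2   -4    -2 ]
  [ 0    0   0     0    0    -1 ]
  [ 0    0  -2     4    8     3 ]
ρ4 := ρ4 + 2·ρ2
  [ 1  3/2  0  -3/2  3/2  -1/2 ]
  [ 0    0  1    -2   -4    -2 ]
  [ 0    0  0     0    0    -1 ]
  [ 0    0  0     0    0    -1 ]
ρ3 := -1·ρ3
  [ 1  3/2  0  -3/2  3/2  -1/2 ]
  [ 0    0  1    -2   -4    -2 ]
  [ 0    0  0     0    0     1 ]
  [ 0    0  0     0    0    -1 ]
ρ4 := ρ4 + ρ3
  [ 1  3/2  0  -3/2  3/2  -1/2 ]
  [ 0    0  1    -2   -4    -2 ]
  [ 0    0  0     0    0     1 ]
  [ 0    0  0     0    0     0 ]
ρ2 := ρ2 + 2·ρ3
  [ 1  3/2  0  -3/2  3/2  -1/2 ]
  [ 0    0  1    -2   -4     0 ]
  [ 0    0  0     0    0     1 ]
  [ 0    0  0     0    0     0 ]
ρ1 := ρ1 + 1/2·ρ3
  [ 1  3/2  0  -3/2  3/2  0 ]
  [ 0    0  1    -2   -4  0 ]
  [ 0    0  0     0    0  1 ]
  [ 0    0  0     0    0  0 ]

[[1, 3/2, 0, -3/2, 3/2, 0], [0, 0, 1, -2, -4, 0], [0, 0, 0, 0, 0, 1], [0, 0, 0, 0, 0, 0]]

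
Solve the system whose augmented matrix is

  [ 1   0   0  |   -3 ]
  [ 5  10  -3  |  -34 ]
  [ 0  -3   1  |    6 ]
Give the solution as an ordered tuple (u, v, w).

Subtract 5 times R1 from R2.
  [ 1   0   0  |   -3 ]
  [ 0  10  -3  |  -19 ]
  [ 0  -3   1  |    6 ]
Multiply R2 by 1/10.
  [ 1   0      0  |      -3 ]
  [ 0   1  -3/10  |  -19/10 ]
  [ 0  -3      1  |       6 ]
Add 3 times R2 to R3.
  [ 1  0      0  |      -3 ]
  [ 0  1  -3/10  |  -19/10 ]
  [ 0  0   1/10  |    3/10 ]
Multiply R3 by 10.
  [ 1  0      0  |      -3 ]
  [ 0  1  -3/10  |  -19/10 ]
  [ 0  0      1  |       3 ]
Add 3/10 times R3 to R2.
  [ 1  0  0  |  -3 ]
  [ 0  1  0  |  -1 ]
  [ 0  0  1  |   3 ]
Reading off the last column: u = -3, v = -1, w = 3.

(-3, -1, 3)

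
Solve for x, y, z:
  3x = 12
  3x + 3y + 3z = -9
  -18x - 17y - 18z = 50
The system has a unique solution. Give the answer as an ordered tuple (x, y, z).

Form the augmented matrix and row-reduce:
  [   3    0    0  |  12 ]
  [   3    3    3  |  -9 ]
  [ -18  -17  -18  |  50 ]
r1 := 1/3·r1
  [   1    0    0  |   4 ]
  [   3    3    3  |  -9 ]
  [ -18  -17  -18  |  50 ]
r2 := r2 − 3·r1
  [   1    0    0  |    4 ]
  [   0    3    3  |  -21 ]
  [ -18  -17  -18  |   50 ]
r3 := r3 + 18·r1
  [ 1    0    0  |    4 ]
  [ 0    3    3  |  -21 ]
  [ 0  -17  -18  |  122 ]
r2 := 1/3·r2
  [ 1    0    0  |    4 ]
  [ 0    1    1  |   -7 ]
  [ 0  -17  -18  |  122 ]
r3 := r3 + 17·r2
  [ 1  0   0  |   4 ]
  [ 0  1   1  |  -7 ]
  [ 0  0  -1  |   3 ]
r3 := -1·r3
  [ 1  0  0  |   4 ]
  [ 0  1  1  |  -7 ]
  [ 0  0  1  |  -3 ]
r2 := r2 − r3
  [ 1  0  0  |   4 ]
  [ 0  1  0  |  -4 ]
  [ 0  0  1  |  -3 ]
Reading off the last column: x = 4, y = -4, z = -3.

(4, -4, -3)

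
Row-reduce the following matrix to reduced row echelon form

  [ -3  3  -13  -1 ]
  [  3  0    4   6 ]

[[1, 0, 4/3, 2], [0, 1, -3, 5/3]]

R1 ← -1/3·R1
  [ 1  -1  13/3  1/3 ]
  [ 3   0     4    6 ]
R2 ← R2 − 3·R1
  [ 1  -1  13/3  1/3 ]
  [ 0   3    -9    5 ]
R2 ← 1/3·R2
  [ 1  -1  13/3  1/3 ]
  [ 0   1    -3  5/3 ]
R1 ← R1 + R2
  [ 1  0  4/3    2 ]
  [ 0  1   -3  5/3 ]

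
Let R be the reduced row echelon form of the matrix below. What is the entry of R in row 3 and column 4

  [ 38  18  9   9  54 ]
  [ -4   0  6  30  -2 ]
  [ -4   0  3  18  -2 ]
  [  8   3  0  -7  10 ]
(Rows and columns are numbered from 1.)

R1 -> 1/38·R1
  [  1  9/19  9/38  9/38  27/19 ]
  [ -4     0     6    30     -2 ]
  [ -4     0     3    18     -2 ]
  [  8     3     0    -7     10 ]
R2 -> R2 + 4·R1
  [  1   9/19    9/38    9/38  27/19 ]
  [  0  36/19  132/19  588/19  70/19 ]
  [ -4      0       3      18     -2 ]
  [  8      3       0      -7     10 ]
R3 -> R3 + 4·R1
  [ 1   9/19    9/38    9/38  27/19 ]
  [ 0  36/19  132/19  588/19  70/19 ]
  [ 0  36/19   75/19  360/19  70/19 ]
  [ 8      3       0      -7     10 ]
R4 -> R4 − 8·R1
  [ 1    9/19    9/38     9/38   27/19 ]
  [ 0   36/19  132/19   588/19   70/19 ]
  [ 0   36/19   75/19   360/19   70/19 ]
  [ 0  -15/19  -36/19  -169/19  -26/19 ]
R2 -> 19/36·R2
  [ 1    9/19    9/38     9/38   27/19 ]
  [ 0       1    11/3     49/3   35/18 ]
  [ 0   36/19   75/19   360/19   70/19 ]
  [ 0  -15/19  -36/19  -169/19  -26/19 ]
R3 -> R3 − 36/19·R2
  [ 1    9/19    9/38     9/38   27/19 ]
  [ 0       1    11/3     49/3   35/18 ]
  [ 0       0      -3      -12       0 ]
  [ 0  -15/19  -36/19  -169/19  -26/19 ]
R4 -> R4 + 15/19·R2
  [ 1  9/19  9/38  9/38  27/19 ]
  [ 0     1  11/3  49/3  35/18 ]
  [ 0     0    -3   -12      0 ]
  [ 0     0     1     4    1/6 ]
R3 -> -1/3·R3
  [ 1  9/19  9/38  9/38  27/19 ]
  [ 0     1  11/3  49/3  35/18 ]
  [ 0     0     1     4      0 ]
  [ 0     0     1     4    1/6 ]
R4 -> R4 − R3
  [ 1  9/19  9/38  9/38  27/19 ]
  [ 0     1  11/3  49/3  35/18 ]
  [ 0     0     1     4      0 ]
  [ 0     0     0     0    1/6 ]
R4 -> 6·R4
  [ 1  9/19  9/38  9/38  27/19 ]
  [ 0     1  11/3  49/3  35/18 ]
  [ 0     0     1     4      0 ]
  [ 0     0     0     0      1 ]
R2 -> R2 − 35/18·R4
  [ 1  9/19  9/38  9/38  27/19 ]
  [ 0     1  11/3  49/3      0 ]
  [ 0     0     1     4      0 ]
  [ 0     0     0     0      1 ]
R1 -> R1 − 27/19·R4
  [ 1  9/19  9/38  9/38  0 ]
  [ 0     1  11/3  49/3  0 ]
  [ 0     0     1     4  0 ]
  [ 0     0     0     0  1 ]
R2 -> R2 − 11/3·R3
  [ 1  9/19  9/38  9/38  0 ]
  [ 0     1     0   5/3  0 ]
  [ 0     0     1     4  0 ]
  [ 0     0     0     0  1 ]
R1 -> R1 − 9/38·R3
  [ 1  9/19  0  -27/38  0 ]
  [ 0     1  0     5/3  0 ]
  [ 0     0  1       4  0 ]
  [ 0     0  0       0  1 ]
R1 -> R1 − 9/19·R2
  [ 1  0  0  -3/2  0 ]
  [ 0  1  0   5/3  0 ]
  [ 0  0  1     4  0 ]
  [ 0  0  0     0  1 ]

4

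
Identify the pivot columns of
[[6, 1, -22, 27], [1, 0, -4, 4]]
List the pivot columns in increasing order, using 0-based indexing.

Multiply R1 by 1/6.
  [ 1  1/6  -11/3  9/2 ]
  [ 1    0     -4    4 ]
Subtract R1 from R2.
  [ 1   1/6  -11/3   9/2 ]
  [ 0  -1/6   -1/3  -1/2 ]
Multiply R2 by -6.
  [ 1  1/6  -11/3  9/2 ]
  [ 0    1      2    3 ]
Subtract 1/6 times R2 from R1.
  [ 1  0  -4  4 ]
  [ 0  1   2  3 ]
Pivot columns are the columns containing a leading 1.

0, 1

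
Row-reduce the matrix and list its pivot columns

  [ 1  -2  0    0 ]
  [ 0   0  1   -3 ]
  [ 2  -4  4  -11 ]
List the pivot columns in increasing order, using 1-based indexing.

Subtract 2 times R1 from R3.
  [ 1  -2  0    0 ]
  [ 0   0  1   -3 ]
  [ 0   0  4  -11 ]
Subtract 4 times R2 from R3.
  [ 1  -2  0   0 ]
  [ 0   0  1  -3 ]
  [ 0   0  0   1 ]
Add 3 times R3 to R2.
  [ 1  -2  0  0 ]
  [ 0   0  1  0 ]
  [ 0   0  0  1 ]
Pivot columns are the columns containing a leading 1.

1, 3, 4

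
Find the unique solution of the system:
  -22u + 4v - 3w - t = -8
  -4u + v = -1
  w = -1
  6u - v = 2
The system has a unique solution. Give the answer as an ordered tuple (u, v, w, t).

Form the augmented matrix and row-reduce:
  [ -22   4  -3  -1  |  -8 ]
  [  -4   1   0   0  |  -1 ]
  [   0   0   1   0  |  -1 ]
  [   6  -1   0   0  |   2 ]
R1 → -1/22·R1
  [  1  -2/11  3/22  1/22  |  4/11 ]
  [ -4      1     0     0  |    -1 ]
  [  0      0     1     0  |    -1 ]
  [  6     -1     0     0  |     2 ]
R2 → R2 + 4·R1
  [ 1  -2/11  3/22  1/22  |  4/11 ]
  [ 0   3/11  6/11  2/11  |  5/11 ]
  [ 0      0     1     0  |    -1 ]
  [ 6     -1     0     0  |     2 ]
R4 → R4 − 6·R1
  [ 1  -2/11   3/22   1/22  |   4/11 ]
  [ 0   3/11   6/11   2/11  |   5/11 ]
  [ 0      0      1      0  |     -1 ]
  [ 0   1/11  -9/11  -3/11  |  -2/11 ]
R2 → 11/3·R2
  [ 1  -2/11   3/22   1/22  |   4/11 ]
  [ 0      1      2    2/3  |    5/3 ]
  [ 0      0      1      0  |     -1 ]
  [ 0   1/11  -9/11  -3/11  |  -2/11 ]
R4 → R4 − 1/11·R2
  [ 1  -2/11  3/22  1/22  |  4/11 ]
  [ 0      1     2   2/3  |   5/3 ]
  [ 0      0     1     0  |    -1 ]
  [ 0      0    -1  -1/3  |  -1/3 ]
R4 → R4 + R3
  [ 1  -2/11  3/22  1/22  |  4/11 ]
  [ 0      1     2   2/3  |   5/3 ]
  [ 0      0     1     0  |    -1 ]
  [ 0      0     0  -1/3  |  -4/3 ]
R4 → -3·R4
  [ 1  -2/11  3/22  1/22  |  4/11 ]
  [ 0      1     2   2/3  |   5/3 ]
  [ 0      0     1     0  |    -1 ]
  [ 0      0     0     1  |     4 ]
R2 → R2 − 2/3·R4
  [ 1  -2/11  3/22  1/22  |  4/11 ]
  [ 0      1     2     0  |    -1 ]
  [ 0      0     1     0  |    -1 ]
  [ 0      0     0     1  |     4 ]
R1 → R1 − 1/22·R4
  [ 1  -2/11  3/22  0  |  2/11 ]
  [ 0      1     2  0  |    -1 ]
  [ 0      0     1  0  |    -1 ]
  [ 0      0     0  1  |     4 ]
R2 → R2 − 2·R3
  [ 1  -2/11  3/22  0  |  2/11 ]
  [ 0      1     0  0  |     1 ]
  [ 0      0     1  0  |    -1 ]
  [ 0      0     0  1  |     4 ]
R1 → R1 − 3/22·R3
  [ 1  -2/11  0  0  |  7/22 ]
  [ 0      1  0  0  |     1 ]
  [ 0      0  1  0  |    -1 ]
  [ 0      0  0  1  |     4 ]
R1 → R1 + 2/11·R2
  [ 1  0  0  0  |  1/2 ]
  [ 0  1  0  0  |    1 ]
  [ 0  0  1  0  |   -1 ]
  [ 0  0  0  1  |    4 ]
Reading off the last column: u = 1/2, v = 1, w = -1, t = 4.

(1/2, 1, -1, 4)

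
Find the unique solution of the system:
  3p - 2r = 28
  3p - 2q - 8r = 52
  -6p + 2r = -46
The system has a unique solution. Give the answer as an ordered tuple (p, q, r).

(6, 3, -5)

Form the augmented matrix and row-reduce:
  [  3   0  -2  |   28 ]
  [  3  -2  -8  |   52 ]
  [ -6   0   2  |  -46 ]
ρ1 := 1/3·ρ1
  [  1   0  -2/3  |  28/3 ]
  [  3  -2    -8  |    52 ]
  [ -6   0     2  |   -46 ]
ρ2 := ρ2 − 3·ρ1
  [  1   0  -2/3  |  28/3 ]
  [  0  -2    -6  |    24 ]
  [ -6   0     2  |   -46 ]
ρ3 := ρ3 + 6·ρ1
  [ 1   0  -2/3  |  28/3 ]
  [ 0  -2    -6  |    24 ]
  [ 0   0    -2  |    10 ]
ρ2 := -1/2·ρ2
  [ 1  0  -2/3  |  28/3 ]
  [ 0  1     3  |   -12 ]
  [ 0  0    -2  |    10 ]
ρ3 := -1/2·ρ3
  [ 1  0  -2/3  |  28/3 ]
  [ 0  1     3  |   -12 ]
  [ 0  0     1  |    -5 ]
ρ2 := ρ2 − 3·ρ3
  [ 1  0  -2/3  |  28/3 ]
  [ 0  1     0  |     3 ]
  [ 0  0     1  |    -5 ]
ρ1 := ρ1 + 2/3·ρ3
  [ 1  0  0  |   6 ]
  [ 0  1  0  |   3 ]
  [ 0  0  1  |  -5 ]
Reading off the last column: p = 6, q = 3, r = -5.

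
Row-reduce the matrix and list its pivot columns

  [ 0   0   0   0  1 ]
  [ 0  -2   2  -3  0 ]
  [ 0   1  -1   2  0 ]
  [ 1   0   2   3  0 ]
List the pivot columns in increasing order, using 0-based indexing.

0, 1, 3, 4

ρ1 <-> ρ4
  [ 1   0   2   3  0 ]
  [ 0  -2   2  -3  0 ]
  [ 0   1  -1   2  0 ]
  [ 0   0   0   0  1 ]
ρ2 ← -1/2·ρ2
  [ 1  0   2    3  0 ]
  [ 0  1  -1  3/2  0 ]
  [ 0  1  -1    2  0 ]
  [ 0  0   0    0  1 ]
ρ3 ← ρ3 − ρ2
  [ 1  0   2    3  0 ]
  [ 0  1  -1  3/2  0 ]
  [ 0  0   0  1/2  0 ]
  [ 0  0   0    0  1 ]
ρ3 ← 2·ρ3
  [ 1  0   2    3  0 ]
  [ 0  1  -1  3/2  0 ]
  [ 0  0   0    1  0 ]
  [ 0  0   0    0  1 ]
ρ2 ← ρ2 − 3/2·ρ3
  [ 1  0   2  3  0 ]
  [ 0  1  -1  0  0 ]
  [ 0  0   0  1  0 ]
  [ 0  0   0  0  1 ]
ρ1 ← ρ1 − 3·ρ3
  [ 1  0   2  0  0 ]
  [ 0  1  -1  0  0 ]
  [ 0  0   0  1  0 ]
  [ 0  0   0  0  1 ]
Pivot columns are the columns containing a leading 1.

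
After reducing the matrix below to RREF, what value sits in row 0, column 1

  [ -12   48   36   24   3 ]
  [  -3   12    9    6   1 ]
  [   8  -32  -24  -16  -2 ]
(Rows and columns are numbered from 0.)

ρ1 -> -1/12·ρ1
  [  1   -4   -3   -2  -1/4 ]
  [ -3   12    9    6     1 ]
  [  8  -32  -24  -16    -2 ]
ρ2 -> ρ2 + 3·ρ1
  [ 1   -4   -3   -2  -1/4 ]
  [ 0    0    0    0   1/4 ]
  [ 8  -32  -24  -16    -2 ]
ρ3 -> ρ3 − 8·ρ1
  [ 1  -4  -3  -2  -1/4 ]
  [ 0   0   0   0   1/4 ]
  [ 0   0   0   0     0 ]
ρ2 -> 4·ρ2
  [ 1  -4  -3  -2  -1/4 ]
  [ 0   0   0   0     1 ]
  [ 0   0   0   0     0 ]
ρ1 -> ρ1 + 1/4·ρ2
  [ 1  -4  -3  -2  0 ]
  [ 0   0   0   0  1 ]
  [ 0   0   0   0  0 ]

-4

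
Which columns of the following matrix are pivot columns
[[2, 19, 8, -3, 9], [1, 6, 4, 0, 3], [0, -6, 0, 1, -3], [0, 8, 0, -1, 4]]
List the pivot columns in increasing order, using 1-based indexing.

1, 2, 4, 5

R1 ← 1/2·R1
  [ 1  19/2  4  -3/2  9/2 ]
  [ 1     6  4     0    3 ]
  [ 0    -6  0     1   -3 ]
  [ 0     8  0    -1    4 ]
R2 ← R2 − R1
  [ 1  19/2  4  -3/2   9/2 ]
  [ 0  -7/2  0   3/2  -3/2 ]
  [ 0    -6  0     1    -3 ]
  [ 0     8  0    -1     4 ]
R2 ← -2/7·R2
  [ 1  19/2  4  -3/2  9/2 ]
  [ 0     1  0  -3/7  3/7 ]
  [ 0    -6  0     1   -3 ]
  [ 0     8  0    -1    4 ]
R3 ← R3 + 6·R2
  [ 1  19/2  4   -3/2   9/2 ]
  [ 0     1  0   -3/7   3/7 ]
  [ 0     0  0  -11/7  -3/7 ]
  [ 0     8  0     -1     4 ]
R4 ← R4 − 8·R2
  [ 1  19/2  4   -3/2   9/2 ]
  [ 0     1  0   -3/7   3/7 ]
  [ 0     0  0  -11/7  -3/7 ]
  [ 0     0  0   17/7   4/7 ]
R3 ← -7/11·R3
  [ 1  19/2  4  -3/2   9/2 ]
  [ 0     1  0  -3/7   3/7 ]
  [ 0     0  0     1  3/11 ]
  [ 0     0  0  17/7   4/7 ]
R4 ← R4 − 17/7·R3
  [ 1  19/2  4  -3/2    9/2 ]
  [ 0     1  0  -3/7    3/7 ]
  [ 0     0  0     1   3/11 ]
  [ 0     0  0     0  -1/11 ]
R4 ← -11·R4
  [ 1  19/2  4  -3/2   9/2 ]
  [ 0     1  0  -3/7   3/7 ]
  [ 0     0  0     1  3/11 ]
  [ 0     0  0     0     1 ]
R3 ← R3 − 3/11·R4
  [ 1  19/2  4  -3/2  9/2 ]
  [ 0     1  0  -3/7  3/7 ]
  [ 0     0  0     1    0 ]
  [ 0     0  0     0    1 ]
R2 ← R2 − 3/7·R4
  [ 1  19/2  4  -3/2  9/2 ]
  [ 0     1  0  -3/7    0 ]
  [ 0     0  0     1    0 ]
  [ 0     0  0     0    1 ]
R1 ← R1 − 9/2·R4
  [ 1  19/2  4  -3/2  0 ]
  [ 0     1  0  -3/7  0 ]
  [ 0     0  0     1  0 ]
  [ 0     0  0     0  1 ]
R2 ← R2 + 3/7·R3
  [ 1  19/2  4  -3/2  0 ]
  [ 0     1  0     0  0 ]
  [ 0     0  0     1  0 ]
  [ 0     0  0     0  1 ]
R1 ← R1 + 3/2·R3
  [ 1  19/2  4  0  0 ]
  [ 0     1  0  0  0 ]
  [ 0     0  0  1  0 ]
  [ 0     0  0  0  1 ]
R1 ← R1 − 19/2·R2
  [ 1  0  4  0  0 ]
  [ 0  1  0  0  0 ]
  [ 0  0  0  1  0 ]
  [ 0  0  0  0  1 ]
Pivot columns are the columns containing a leading 1.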